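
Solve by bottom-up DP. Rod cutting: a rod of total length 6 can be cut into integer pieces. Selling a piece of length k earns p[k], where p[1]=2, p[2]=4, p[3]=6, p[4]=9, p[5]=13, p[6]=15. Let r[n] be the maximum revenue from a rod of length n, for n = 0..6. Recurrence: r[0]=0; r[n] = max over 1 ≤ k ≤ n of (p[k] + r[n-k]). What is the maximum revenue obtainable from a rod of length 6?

   n    0    1    2    3    4    5    6
r[n]    0    2    4    6    9   13   15

15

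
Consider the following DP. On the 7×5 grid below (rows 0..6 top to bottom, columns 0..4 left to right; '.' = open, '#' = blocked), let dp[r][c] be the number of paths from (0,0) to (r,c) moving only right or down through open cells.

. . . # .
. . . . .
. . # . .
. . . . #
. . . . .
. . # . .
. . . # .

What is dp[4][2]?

r\c   0   1   2   3   4
  0   1   1   1   0   0
  1   1   2   3   3   3
  2   1   3   0   3   6
  3   1   4   4   7   0
  4   1   5   9  16  16
  5   1   6   0  16  32
  6   1   7   7   0  32

9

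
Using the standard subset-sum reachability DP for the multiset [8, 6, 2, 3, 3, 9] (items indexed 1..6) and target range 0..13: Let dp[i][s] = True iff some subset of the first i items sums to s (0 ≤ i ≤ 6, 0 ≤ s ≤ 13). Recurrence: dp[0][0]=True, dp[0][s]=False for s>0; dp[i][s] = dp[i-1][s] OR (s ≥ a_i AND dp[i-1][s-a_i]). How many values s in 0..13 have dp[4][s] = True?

i\s   0   1   2   3   4   5   6   7   8   9  10  11  12  13
  0   T   F   F   F   F   F   F   F   F   F   F   F   F   F
  1   T   F   F   F   F   F   F   F   T   F   F   F   F   F
  2   T   F   F   F   F   F   T   F   T   F   F   F   F   F
  3   T   F   T   F   F   F   T   F   T   F   T   F   F   F
  4   T   F   T   T   F   T   T   F   T   T   T   T   F   T
  5   T   F   T   T   F   T   T   F   T   T   T   T   T   T
  6   T   F   T   T   F   T   T   F   T   T   T   T   T   T

10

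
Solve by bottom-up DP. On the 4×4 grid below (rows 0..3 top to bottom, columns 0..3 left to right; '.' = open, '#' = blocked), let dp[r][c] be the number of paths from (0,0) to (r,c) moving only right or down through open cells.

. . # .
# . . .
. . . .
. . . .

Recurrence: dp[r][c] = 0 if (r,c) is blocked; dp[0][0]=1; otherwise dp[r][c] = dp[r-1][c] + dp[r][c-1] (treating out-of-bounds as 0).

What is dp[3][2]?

r\c   0   1   2   3
  0   1   1   0   0
  1   0   1   1   1
  2   0   1   2   3
  3   0   1   3   6

3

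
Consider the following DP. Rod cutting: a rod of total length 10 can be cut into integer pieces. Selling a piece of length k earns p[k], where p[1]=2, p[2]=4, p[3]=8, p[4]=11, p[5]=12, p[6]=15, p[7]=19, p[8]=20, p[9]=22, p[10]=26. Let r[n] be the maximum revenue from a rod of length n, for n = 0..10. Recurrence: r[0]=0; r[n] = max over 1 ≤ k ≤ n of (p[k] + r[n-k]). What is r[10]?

   n    0    1    2    3    4    5    6    7    8    9   10
r[n]    0    2    4    8   11   13   16   19   22   24   27

27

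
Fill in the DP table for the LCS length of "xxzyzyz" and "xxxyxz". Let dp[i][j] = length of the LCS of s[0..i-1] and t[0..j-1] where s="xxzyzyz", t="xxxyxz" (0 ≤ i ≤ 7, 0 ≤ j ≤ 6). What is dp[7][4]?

   ''  x  x  x  y  x  z
''  0  0  0  0  0  0  0
 x  0  1  1  1  1  1  1
 x  0  1  2  2  2  2  2
 z  0  1  2  2  2  2  3
 y  0  1  2  2  3  3  3
 z  0  1  2  2  3  3  4
 y  0  1  2  2  3  3  4
 z  0  1  2  2  3  3  4

3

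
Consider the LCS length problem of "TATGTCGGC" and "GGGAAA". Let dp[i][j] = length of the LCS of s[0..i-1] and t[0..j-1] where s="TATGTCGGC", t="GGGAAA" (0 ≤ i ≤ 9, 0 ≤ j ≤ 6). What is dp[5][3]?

   ''  G  G  G  A  A  A
''  0  0  0  0  0  0  0
 T  0  0  0  0  0  0  0
 A  0  0  0  0  1  1  1
 T  0  0  0  0  1  1  1
 G  0  1  1  1  1  1  1
 T  0  1  1  1  1  1  1
 C  0  1  1  1  1  1  1
 G  0  1  2  2  2  2  2
 G  0  1  2  3  3  3  3
 C  0  1  2  3  3  3  3

1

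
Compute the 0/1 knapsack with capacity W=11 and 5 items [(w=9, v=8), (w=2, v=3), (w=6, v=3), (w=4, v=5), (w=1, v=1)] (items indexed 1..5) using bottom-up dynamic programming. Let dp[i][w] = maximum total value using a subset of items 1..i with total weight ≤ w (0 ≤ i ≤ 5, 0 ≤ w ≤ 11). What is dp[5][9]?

i\w   0   1   2   3   4   5   6   7   8   9  10  11
  0   0   0   0   0   0   0   0   0   0   0   0   0
  1   0   0   0   0   0   0   0   0   0   8   8   8
  2   0   0   3   3   3   3   3   3   3   8   8  11
  3   0   0   3   3   3   3   3   3   6   8   8  11
  4   0   0   3   3   5   5   8   8   8   8   8  11
  5   0   1   3   4   5   6   8   9   9   9   9  11

9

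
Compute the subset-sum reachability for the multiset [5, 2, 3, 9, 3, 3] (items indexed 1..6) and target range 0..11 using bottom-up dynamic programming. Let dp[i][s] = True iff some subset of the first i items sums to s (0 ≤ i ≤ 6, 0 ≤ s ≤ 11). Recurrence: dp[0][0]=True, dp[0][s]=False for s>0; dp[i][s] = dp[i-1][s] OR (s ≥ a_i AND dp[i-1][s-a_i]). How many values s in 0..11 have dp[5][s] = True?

10

i\s   0   1   2   3   4   5   6   7   8   9  10  11
  0   T   F   F   F   F   F   F   F   F   F   F   F
  1   T   F   F   F   F   T   F   F   F   F   F   F
  2   T   F   T   F   F   T   F   T   F   F   F   F
  3   T   F   T   T   F   T   F   T   T   F   T   F
  4   T   F   T   T   F   T   F   T   T   T   T   T
  5   T   F   T   T   F   T   T   T   T   T   T   T
  6   T   F   T   T   F   T   T   T   T   T   T   T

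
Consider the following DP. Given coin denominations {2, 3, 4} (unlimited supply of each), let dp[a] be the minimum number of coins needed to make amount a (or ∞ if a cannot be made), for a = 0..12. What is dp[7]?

 a  0  1  2  3  4  5  6  7  8  9 10 11 12
dp  0  -  1  1  1  2  2  2  2  3  3  3  3
(- denotes ∞ / unreachable)

2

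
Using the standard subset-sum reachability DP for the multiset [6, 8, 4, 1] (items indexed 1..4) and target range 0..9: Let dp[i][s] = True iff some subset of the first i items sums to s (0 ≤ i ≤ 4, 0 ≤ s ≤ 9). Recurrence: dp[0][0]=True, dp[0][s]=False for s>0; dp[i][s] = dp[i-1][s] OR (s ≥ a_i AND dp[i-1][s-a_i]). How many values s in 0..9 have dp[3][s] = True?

i\s   0   1   2   3   4   5   6   7   8   9
  0   T   F   F   F   F   F   F   F   F   F
  1   T   F   F   F   F   F   T   F   F   F
  2   T   F   F   F   F   F   T   F   T   F
  3   T   F   F   F   T   F   T   F   T   F
  4   T   T   F   F   T   T   T   T   T   T

4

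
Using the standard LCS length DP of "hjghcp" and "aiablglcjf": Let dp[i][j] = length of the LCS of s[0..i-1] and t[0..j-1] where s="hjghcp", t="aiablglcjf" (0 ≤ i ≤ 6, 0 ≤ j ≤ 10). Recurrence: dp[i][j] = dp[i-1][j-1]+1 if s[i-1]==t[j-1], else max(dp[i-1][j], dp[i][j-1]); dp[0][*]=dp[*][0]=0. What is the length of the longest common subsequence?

   ''  a  i  a  b  l  g  l  c  j  f
''  0  0  0  0  0  0  0  0  0  0  0
 h  0  0  0  0  0  0  0  0  0  0  0
 j  0  0  0  0  0  0  0  0  0  1  1
 g  0  0  0  0  0  0  1  1  1  1  1
 h  0  0  0  0  0  0  1  1  1  1  1
 c  0  0  0  0  0  0  1  1  2  2  2
 p  0  0  0  0  0  0  1  1  2  2  2

2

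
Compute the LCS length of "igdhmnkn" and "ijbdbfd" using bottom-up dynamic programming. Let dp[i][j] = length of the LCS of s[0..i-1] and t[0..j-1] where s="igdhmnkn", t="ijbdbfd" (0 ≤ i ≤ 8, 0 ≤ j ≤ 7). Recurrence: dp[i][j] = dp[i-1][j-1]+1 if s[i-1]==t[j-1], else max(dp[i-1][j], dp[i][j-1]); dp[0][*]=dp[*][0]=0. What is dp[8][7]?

   ''  i  j  b  d  b  f  d
''  0  0  0  0  0  0  0  0
 i  0  1  1  1  1  1  1  1
 g  0  1  1  1  1  1  1  1
 d  0  1  1  1  2  2  2  2
 h  0  1  1  1  2  2  2  2
 m  0  1  1  1  2  2  2  2
 n  0  1  1  1  2  2  2  2
 k  0  1  1  1  2  2  2  2
 n  0  1  1  1  2  2  2  2

2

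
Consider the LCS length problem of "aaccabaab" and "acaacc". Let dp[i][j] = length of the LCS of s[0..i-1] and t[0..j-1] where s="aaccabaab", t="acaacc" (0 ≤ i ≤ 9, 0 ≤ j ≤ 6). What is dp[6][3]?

3

   ''  a  c  a  a  c  c
''  0  0  0  0  0  0  0
 a  0  1  1  1  1  1  1
 a  0  1  1  2  2  2  2
 c  0  1  2  2  2  3  3
 c  0  1  2  2  2  3  4
 a  0  1  2  3  3  3  4
 b  0  1  2  3  3  3  4
 a  0  1  2  3  4  4  4
 a  0  1  2  3  4  4  4
 b  0  1  2  3  4  4  4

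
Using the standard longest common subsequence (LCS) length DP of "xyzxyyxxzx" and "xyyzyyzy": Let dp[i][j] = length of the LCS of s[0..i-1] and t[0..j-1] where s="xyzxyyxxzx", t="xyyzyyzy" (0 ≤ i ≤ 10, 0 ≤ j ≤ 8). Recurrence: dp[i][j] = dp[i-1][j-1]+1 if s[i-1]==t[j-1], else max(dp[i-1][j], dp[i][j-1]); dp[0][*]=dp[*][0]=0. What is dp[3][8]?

   ''  x  y  y  z  y  y  z  y
''  0  0  0  0  0  0  0  0  0
 x  0  1  1  1  1  1  1  1  1
 y  0  1  2  2  2  2  2  2  2
 z  0  1  2  2  3  3  3  3  3
 x  0  1  2  2  3  3  3  3  3
 y  0  1  2  3  3  4  4  4  4
 y  0  1  2  3  3  4  5  5  5
 x  0  1  2  3  3  4  5  5  5
 x  0  1  2  3  3  4  5  5  5
 z  0  1  2  3  4  4  5  6  6
 x  0  1  2  3  4  4  5  6  6

3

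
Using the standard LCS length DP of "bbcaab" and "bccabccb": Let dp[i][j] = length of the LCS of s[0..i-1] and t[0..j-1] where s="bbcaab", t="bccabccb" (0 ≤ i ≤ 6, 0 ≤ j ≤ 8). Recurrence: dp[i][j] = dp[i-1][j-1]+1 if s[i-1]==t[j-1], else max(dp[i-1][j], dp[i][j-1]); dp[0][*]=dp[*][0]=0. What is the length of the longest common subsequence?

4

   ''  b  c  c  a  b  c  c  b
''  0  0  0  0  0  0  0  0  0
 b  0  1  1  1  1  1  1  1  1
 b  0  1  1  1  1  2  2  2  2
 c  0  1  2  2  2  2  3  3  3
 a  0  1  2  2  3  3  3  3  3
 a  0  1  2  2  3  3  3  3  3
 b  0  1  2  2  3  4  4  4  4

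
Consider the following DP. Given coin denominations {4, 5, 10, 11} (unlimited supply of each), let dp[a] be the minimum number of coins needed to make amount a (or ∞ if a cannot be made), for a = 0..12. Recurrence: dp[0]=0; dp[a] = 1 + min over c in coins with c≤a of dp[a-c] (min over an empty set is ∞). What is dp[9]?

2

 a  0  1  2  3  4  5  6  7  8  9 10 11 12
dp  0  -  -  -  1  1  -  -  2  2  1  1  3
(- denotes ∞ / unreachable)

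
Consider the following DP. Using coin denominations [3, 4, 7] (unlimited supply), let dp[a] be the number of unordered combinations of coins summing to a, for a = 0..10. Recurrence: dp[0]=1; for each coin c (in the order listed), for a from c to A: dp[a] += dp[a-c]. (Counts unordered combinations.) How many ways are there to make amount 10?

after  coin     0     1     2     3     4     5     6     7     8     9    10
          3     1     0     0     1     0     0     1     0     0     1     0
          4     1     0     0     1     1     0     1     1     1     1     1
          7     1     0     0     1     1     0     1     2     1     1     2

2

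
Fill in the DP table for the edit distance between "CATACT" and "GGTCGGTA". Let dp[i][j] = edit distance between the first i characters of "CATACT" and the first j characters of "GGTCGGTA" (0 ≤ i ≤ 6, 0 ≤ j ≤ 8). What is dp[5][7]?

6

   ''  G  G  T  C  G  G  T  A
''  0  1  2  3  4  5  6  7  8
 C  1  1  2  3  3  4  5  6  7
 A  2  2  2  3  4  4  5  6  6
 T  3  3  3  2  3  4  5  5  6
 A  4  4  4  3  3  4  5  6  5
 C  5  5  5  4  3  4  5  6  6
 T  6  6  6  5  4  4  5  5  6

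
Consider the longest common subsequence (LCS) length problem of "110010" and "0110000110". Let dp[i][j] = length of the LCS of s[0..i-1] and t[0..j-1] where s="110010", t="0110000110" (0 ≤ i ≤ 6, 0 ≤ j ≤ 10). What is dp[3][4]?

3

   ''  0  1  1  0  0  0  0  1  1  0
''  0  0  0  0  0  0  0  0  0  0  0
 1  0  0  1  1  1  1  1  1  1  1  1
 1  0  0  1  2  2  2  2  2  2  2  2
 0  0  1  1  2  3  3  3  3  3  3  3
 0  0  1  1  2  3  4  4  4  4  4  4
 1  0  1  2  2  3  4  4  4  5  5  5
 0  0  1  2  2  3  4  5  5  5  5  6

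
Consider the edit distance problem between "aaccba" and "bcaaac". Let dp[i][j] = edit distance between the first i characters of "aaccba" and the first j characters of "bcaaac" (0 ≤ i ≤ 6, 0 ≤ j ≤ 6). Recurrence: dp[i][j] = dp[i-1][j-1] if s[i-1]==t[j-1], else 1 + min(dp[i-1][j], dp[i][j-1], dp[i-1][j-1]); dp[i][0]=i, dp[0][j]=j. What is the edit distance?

5

   ''  b  c  a  a  a  c
''  0  1  2  3  4  5  6
 a  1  1  2  2  3  4  5
 a  2  2  2  2  2  3  4
 c  3  3  2  3  3  3  3
 c  4  4  3  3  4  4  3
 b  5  4  4  4  4  5  4
 a  6  5  5  4  4  4  5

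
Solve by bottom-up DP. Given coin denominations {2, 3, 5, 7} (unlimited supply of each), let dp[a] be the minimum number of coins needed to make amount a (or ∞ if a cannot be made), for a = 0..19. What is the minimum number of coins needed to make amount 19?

 a  0  1  2  3  4  5  6  7  8  9 10 11 12 13 14 15 16 17 18 19
dp  0  -  1  1  2  1  2  1  2  2  2  3  2  3  2  3  3  3  4  3
(- denotes ∞ / unreachable)

3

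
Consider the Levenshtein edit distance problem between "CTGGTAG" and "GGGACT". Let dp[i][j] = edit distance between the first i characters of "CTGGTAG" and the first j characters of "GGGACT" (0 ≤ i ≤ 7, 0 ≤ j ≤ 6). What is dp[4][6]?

   ''  G  G  G  A  C  T
''  0  1  2  3  4  5  6
 C  1  1  2  3  4  4  5
 T  2  2  2  3  4  5  4
 G  3  2  2  2  3  4  5
 G  4  3  2  2  3  4  5
 T  5  4  3  3  3  4  4
 A  6  5  4  4  3  4  5
 G  7  6  5  4  4  4  5

5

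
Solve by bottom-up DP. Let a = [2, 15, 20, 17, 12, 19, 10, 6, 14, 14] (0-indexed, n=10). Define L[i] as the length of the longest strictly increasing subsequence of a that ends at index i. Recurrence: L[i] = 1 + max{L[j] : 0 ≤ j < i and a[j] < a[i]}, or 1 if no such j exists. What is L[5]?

   i    0    1    2    3    4    5    6    7    8    9
a[i]    2   15   20   17   12   19   10    6   14   14
L[i]    1    2    3    3    2    4    2    2    3    3

4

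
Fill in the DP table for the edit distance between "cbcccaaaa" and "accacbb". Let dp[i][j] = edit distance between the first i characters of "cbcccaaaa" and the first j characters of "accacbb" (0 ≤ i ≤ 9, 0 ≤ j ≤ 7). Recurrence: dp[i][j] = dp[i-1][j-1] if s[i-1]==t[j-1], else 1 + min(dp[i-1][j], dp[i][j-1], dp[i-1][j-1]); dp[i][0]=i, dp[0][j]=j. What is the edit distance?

6

   ''  a  c  c  a  c  b  b
''  0  1  2  3  4  5  6  7
 c  1  1  1  2  3  4  5  6
 b  2  2  2  2  3  4  4  5
 c  3  3  2  2  3  3  4  5
 c  4  4  3  2  3  3  4  5
 c  5  5  4  3  3  3  4  5
 a  6  5  5  4  3  4  4  5
 a  7  6  6  5  4  4  5  5
 a  8  7  7  6  5  5  5  6
 a  9  8  8  7  6  6  6  6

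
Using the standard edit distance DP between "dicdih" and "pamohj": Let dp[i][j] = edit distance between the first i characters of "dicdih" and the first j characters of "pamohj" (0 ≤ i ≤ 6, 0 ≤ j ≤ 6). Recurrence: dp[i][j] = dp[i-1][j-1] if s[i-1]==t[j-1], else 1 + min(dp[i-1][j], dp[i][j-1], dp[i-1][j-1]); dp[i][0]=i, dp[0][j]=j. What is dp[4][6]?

6

   ''  p  a  m  o  h  j
''  0  1  2  3  4  5  6
 d  1  1  2  3  4  5  6
 i  2  2  2  3  4  5  6
 c  3  3  3  3  4  5  6
 d  4  4  4  4  4  5  6
 i  5  5  5  5  5  5  6
 h  6  6  6  6  6  5  6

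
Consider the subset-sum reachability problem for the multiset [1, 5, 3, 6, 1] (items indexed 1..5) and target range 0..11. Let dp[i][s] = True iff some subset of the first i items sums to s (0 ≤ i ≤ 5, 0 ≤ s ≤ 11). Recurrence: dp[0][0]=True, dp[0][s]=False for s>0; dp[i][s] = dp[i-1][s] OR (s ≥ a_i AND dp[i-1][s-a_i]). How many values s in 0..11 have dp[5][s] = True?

12

i\s   0   1   2   3   4   5   6   7   8   9  10  11
  0   T   F   F   F   F   F   F   F   F   F   F   F
  1   T   T   F   F   F   F   F   F   F   F   F   F
  2   T   T   F   F   F   T   T   F   F   F   F   F
  3   T   T   F   T   T   T   T   F   T   T   F   F
  4   T   T   F   T   T   T   T   T   T   T   T   T
  5   T   T   T   T   T   T   T   T   T   T   T   T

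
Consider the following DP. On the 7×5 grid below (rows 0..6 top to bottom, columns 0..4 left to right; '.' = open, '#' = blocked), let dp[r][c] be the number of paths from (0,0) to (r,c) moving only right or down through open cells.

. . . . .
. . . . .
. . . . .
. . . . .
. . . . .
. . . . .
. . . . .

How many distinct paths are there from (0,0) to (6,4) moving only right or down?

210

r\c   0   1   2   3   4
  0   1   1   1   1   1
  1   1   2   3   4   5
  2   1   3   6  10  15
  3   1   4  10  20  35
  4   1   5  15  35  70
  5   1   6  21  56 126
  6   1   7  28  84 210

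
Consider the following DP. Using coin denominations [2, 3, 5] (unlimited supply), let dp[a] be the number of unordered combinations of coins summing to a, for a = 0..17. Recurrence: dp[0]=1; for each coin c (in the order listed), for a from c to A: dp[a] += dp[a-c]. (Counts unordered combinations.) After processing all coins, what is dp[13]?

after  coin     0     1     2     3     4     5     6     7     8     9    10    11    12    13    14    15    16    17
          2     1     0     1     0     1     0     1     0     1     0     1     0     1     0     1     0     1     0
          3     1     0     1     1     1     1     2     1     2     2     2     2     3     2     3     3     3     3
          5     1     0     1     1     1     2     2     2     3     3     4     4     5     5     6     7     7     8

5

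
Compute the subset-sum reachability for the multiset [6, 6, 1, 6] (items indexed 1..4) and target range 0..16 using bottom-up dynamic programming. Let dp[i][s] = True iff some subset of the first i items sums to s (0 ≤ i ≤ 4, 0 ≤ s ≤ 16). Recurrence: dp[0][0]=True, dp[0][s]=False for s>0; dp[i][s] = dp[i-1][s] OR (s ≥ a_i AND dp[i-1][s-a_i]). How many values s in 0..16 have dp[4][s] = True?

6

i\s   0   1   2   3   4   5   6   7   8   9  10  11  12  13  14  15  16
  0   T   F   F   F   F   F   F   F   F   F   F   F   F   F   F   F   F
  1   T   F   F   F   F   F   T   F   F   F   F   F   F   F   F   F   F
  2   T   F   F   F   F   F   T   F   F   F   F   F   T   F   F   F   F
  3   T   T   F   F   F   F   T   T   F   F   F   F   T   T   F   F   F
  4   T   T   F   F   F   F   T   T   F   F   F   F   T   T   F   F   F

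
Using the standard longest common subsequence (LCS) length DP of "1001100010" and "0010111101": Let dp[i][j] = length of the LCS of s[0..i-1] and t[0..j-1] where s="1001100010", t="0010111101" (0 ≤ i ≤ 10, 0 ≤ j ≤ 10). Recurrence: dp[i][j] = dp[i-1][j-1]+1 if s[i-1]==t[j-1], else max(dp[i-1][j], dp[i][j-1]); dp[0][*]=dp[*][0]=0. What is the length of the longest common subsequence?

   ''  0  0  1  0  1  1  1  1  0  1
''  0  0  0  0  0  0  0  0  0  0  0
 1  0  0  0  1  1  1  1  1  1  1  1
 0  0  1  1  1  2  2  2  2  2  2  2
 0  0  1  2  2  2  2  2  2  2  3  3
 1  0  1  2  3  3  3  3  3  3  3  4
 1  0  1  2  3  3  4  4  4  4  4  4
 0  0  1  2  3  4  4  4  4  4  5  5
 0  0  1  2  3  4  4  4  4  4  5  5
 0  0  1  2  3  4  4  4  4  4  5  5
 1  0  1  2  3  4  5  5  5  5  5  6
 0  0  1  2  3  4  5  5  5  5  6  6

6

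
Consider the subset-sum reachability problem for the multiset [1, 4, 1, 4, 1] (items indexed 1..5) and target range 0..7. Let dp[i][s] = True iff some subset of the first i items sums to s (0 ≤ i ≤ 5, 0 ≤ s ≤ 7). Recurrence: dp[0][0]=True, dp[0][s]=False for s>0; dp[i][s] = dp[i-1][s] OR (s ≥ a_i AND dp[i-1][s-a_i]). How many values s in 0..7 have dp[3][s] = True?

6

i\s   0   1   2   3   4   5   6   7
  0   T   F   F   F   F   F   F   F
  1   T   T   F   F   F   F   F   F
  2   T   T   F   F   T   T   F   F
  3   T   T   T   F   T   T   T   F
  4   T   T   T   F   T   T   T   F
  5   T   T   T   T   T   T   T   T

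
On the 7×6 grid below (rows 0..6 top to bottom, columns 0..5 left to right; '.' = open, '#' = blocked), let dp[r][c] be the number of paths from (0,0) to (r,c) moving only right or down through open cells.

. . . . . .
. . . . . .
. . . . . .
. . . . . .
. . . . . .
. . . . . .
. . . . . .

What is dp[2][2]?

6

r\c   0   1   2   3   4   5
  0   1   1   1   1   1   1
  1   1   2   3   4   5   6
  2   1   3   6  10  15  21
  3   1   4  10  20  35  56
  4   1   5  15  35  70 126
  5   1   6  21  56 126 252
  6   1   7  28  84 210 462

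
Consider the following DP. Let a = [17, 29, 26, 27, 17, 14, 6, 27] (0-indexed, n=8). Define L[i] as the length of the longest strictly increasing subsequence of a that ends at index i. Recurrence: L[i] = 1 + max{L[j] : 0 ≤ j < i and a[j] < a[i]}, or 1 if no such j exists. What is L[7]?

3

   i    0    1    2    3    4    5    6    7
a[i]   17   29   26   27   17   14    6   27
L[i]    1    2    2    3    1    1    1    3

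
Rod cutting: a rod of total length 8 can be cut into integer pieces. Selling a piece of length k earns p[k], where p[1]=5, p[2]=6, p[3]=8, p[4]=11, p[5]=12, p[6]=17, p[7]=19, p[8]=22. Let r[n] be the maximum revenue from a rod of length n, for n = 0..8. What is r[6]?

   n    0    1    2    3    4    5    6    7    8
r[n]    0    5   10   15   20   25   30   35   40

30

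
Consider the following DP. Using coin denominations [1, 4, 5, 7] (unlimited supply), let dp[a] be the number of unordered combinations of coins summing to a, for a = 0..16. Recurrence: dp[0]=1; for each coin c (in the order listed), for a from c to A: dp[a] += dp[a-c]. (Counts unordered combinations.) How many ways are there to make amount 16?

after  coin     0     1     2     3     4     5     6     7     8     9    10    11    12    13    14    15    16
          1     1     1     1     1     1     1     1     1     1     1     1     1     1     1     1     1     1
          4     1     1     1     1     2     2     2     2     3     3     3     3     4     4     4     4     5
          5     1     1     1     1     2     3     3     3     4     5     6     6     7     8     9    10    11
          7     1     1     1     1     2     3     3     4     5     6     7     8    10    11    13    15    17

17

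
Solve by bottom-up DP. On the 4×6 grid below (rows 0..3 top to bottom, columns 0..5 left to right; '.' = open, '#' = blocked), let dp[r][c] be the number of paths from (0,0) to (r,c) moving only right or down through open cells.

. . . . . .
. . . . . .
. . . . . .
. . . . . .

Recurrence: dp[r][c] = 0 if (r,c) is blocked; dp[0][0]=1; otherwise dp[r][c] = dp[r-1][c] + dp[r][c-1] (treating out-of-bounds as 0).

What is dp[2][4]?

r\c   0   1   2   3   4   5
  0   1   1   1   1   1   1
  1   1   2   3   4   5   6
  2   1   3   6  10  15  21
  3   1   4  10  20  35  56

15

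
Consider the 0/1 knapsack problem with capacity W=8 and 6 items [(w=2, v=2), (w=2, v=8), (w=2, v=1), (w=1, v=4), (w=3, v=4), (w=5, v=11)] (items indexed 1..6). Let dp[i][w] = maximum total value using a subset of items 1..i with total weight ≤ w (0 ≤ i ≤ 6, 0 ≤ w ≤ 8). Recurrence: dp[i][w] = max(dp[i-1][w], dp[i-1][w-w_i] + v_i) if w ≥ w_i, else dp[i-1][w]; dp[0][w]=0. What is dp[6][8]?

i\w   0   1   2   3   4   5   6   7   8
  0   0   0   0   0   0   0   0   0   0
  1   0   0   2   2   2   2   2   2   2
  2   0   0   8   8  10  10  10  10  10
  3   0   0   8   8  10  10  11  11  11
  4   0   4   8  12  12  14  14  15  15
  5   0   4   8  12  12  14  16  16  18
  6   0   4   8  12  12  14  16  19  23

23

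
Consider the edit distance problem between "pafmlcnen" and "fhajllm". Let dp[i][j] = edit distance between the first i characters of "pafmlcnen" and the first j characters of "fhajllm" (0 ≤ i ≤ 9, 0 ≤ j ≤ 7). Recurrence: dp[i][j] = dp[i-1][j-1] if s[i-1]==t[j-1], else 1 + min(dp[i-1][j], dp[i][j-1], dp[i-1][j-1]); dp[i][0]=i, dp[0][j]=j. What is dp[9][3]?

   ''  f  h  a  j  l  l  m
''  0  1  2  3  4  5  6  7
 p  1  1  2  3  4  5  6  7
 a  2  2  2  2  3  4  5  6
 f  3  2  3  3  3  4  5  6
 m  4  3  3  4  4  4  5  5
 l  5  4  4  4  5  4  4  5
 c  6  5  5  5  5  5  5  5
 n  7  6  6  6  6  6  6  6
 e  8  7  7  7  7  7  7  7
 n  9  8  8  8  8  8  8  8

8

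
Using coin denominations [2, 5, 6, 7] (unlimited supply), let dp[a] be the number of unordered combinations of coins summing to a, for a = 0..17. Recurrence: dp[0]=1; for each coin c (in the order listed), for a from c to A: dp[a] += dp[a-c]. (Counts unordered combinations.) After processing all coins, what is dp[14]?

6

after  coin     0     1     2     3     4     5     6     7     8     9    10    11    12    13    14    15    16    17
          2     1     0     1     0     1     0     1     0     1     0     1     0     1     0     1     0     1     0
          5     1     0     1     0     1     1     1     1     1     1     2     1     2     1     2     2     2     2
          6     1     0     1     0     1     1     2     1     2     1     3     2     4     2     4     3     5     4
          7     1     0     1     0     1     1     2     2     2     2     3     3     5     4     6     5     7     7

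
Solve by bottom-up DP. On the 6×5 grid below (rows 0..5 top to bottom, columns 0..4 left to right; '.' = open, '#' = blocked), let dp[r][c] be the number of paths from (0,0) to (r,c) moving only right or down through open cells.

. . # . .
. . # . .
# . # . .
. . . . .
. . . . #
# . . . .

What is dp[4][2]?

r\c   0   1   2   3   4
  0   1   1   0   0   0
  1   1   2   0   0   0
  2   0   2   0   0   0
  3   0   2   2   2   2
  4   0   2   4   6   0
  5   0   2   6  12  12

4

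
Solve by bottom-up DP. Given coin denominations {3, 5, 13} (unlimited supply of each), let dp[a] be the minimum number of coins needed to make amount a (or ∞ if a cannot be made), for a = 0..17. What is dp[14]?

4

 a  0  1  2  3  4  5  6  7  8  9 10 11 12 13 14 15 16 17
dp  0  -  -  1  -  1  2  -  2  3  2  3  4  1  4  3  2  5
(- denotes ∞ / unreachable)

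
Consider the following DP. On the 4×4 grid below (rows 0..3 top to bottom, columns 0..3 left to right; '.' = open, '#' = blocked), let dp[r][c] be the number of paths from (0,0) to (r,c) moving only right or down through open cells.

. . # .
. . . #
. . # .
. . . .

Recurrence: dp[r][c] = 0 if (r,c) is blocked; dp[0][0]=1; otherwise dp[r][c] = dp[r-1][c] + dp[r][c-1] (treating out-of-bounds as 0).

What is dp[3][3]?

r\c   0   1   2   3
  0   1   1   0   0
  1   1   2   2   0
  2   1   3   0   0
  3   1   4   4   4

4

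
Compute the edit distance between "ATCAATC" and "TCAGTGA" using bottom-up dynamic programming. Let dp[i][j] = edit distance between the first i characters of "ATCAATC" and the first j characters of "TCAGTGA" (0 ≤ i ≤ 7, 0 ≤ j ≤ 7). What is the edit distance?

   ''  T  C  A  G  T  G  A
''  0  1  2  3  4  5  6  7
 A  1  1  2  2  3  4  5  6
 T  2  1  2  3  3  3  4  5
 C  3  2  1  2  3  4  4  5
 A  4  3  2  1  2  3  4  4
 A  5  4  3  2  2  3  4  4
 T  6  5  4  3  3  2  3  4
 C  7  6  5  4  4  3  3  4

4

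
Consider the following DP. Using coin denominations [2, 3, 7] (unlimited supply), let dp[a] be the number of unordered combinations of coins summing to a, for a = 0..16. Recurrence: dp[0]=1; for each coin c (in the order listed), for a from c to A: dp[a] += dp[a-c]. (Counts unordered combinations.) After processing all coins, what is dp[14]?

after  coin     0     1     2     3     4     5     6     7     8     9    10    11    12    13    14    15    16
          2     1     0     1     0     1     0     1     0     1     0     1     0     1     0     1     0     1
          3     1     0     1     1     1     1     2     1     2     2     2     2     3     2     3     3     3
          7     1     0     1     1     1     1     2     2     2     3     3     3     4     4     5     5     6

5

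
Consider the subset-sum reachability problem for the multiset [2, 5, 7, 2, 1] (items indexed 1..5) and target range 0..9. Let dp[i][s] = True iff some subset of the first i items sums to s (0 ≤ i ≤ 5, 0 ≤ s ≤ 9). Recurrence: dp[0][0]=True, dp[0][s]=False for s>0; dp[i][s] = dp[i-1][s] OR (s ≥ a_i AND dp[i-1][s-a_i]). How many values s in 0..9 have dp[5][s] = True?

i\s   0   1   2   3   4   5   6   7   8   9
  0   T   F   F   F   F   F   F   F   F   F
  1   T   F   T   F   F   F   F   F   F   F
  2   T   F   T   F   F   T   F   T   F   F
  3   T   F   T   F   F   T   F   T   F   T
  4   T   F   T   F   T   T   F   T   F   T
  5   T   T   T   T   T   T   T   T   T   T

10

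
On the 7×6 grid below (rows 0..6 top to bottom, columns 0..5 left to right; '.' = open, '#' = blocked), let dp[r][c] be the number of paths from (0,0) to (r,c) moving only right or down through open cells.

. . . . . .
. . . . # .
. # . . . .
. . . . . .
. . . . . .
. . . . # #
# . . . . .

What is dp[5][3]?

26

r\c   0   1   2   3   4   5
  0   1   1   1   1   1   1
  1   1   2   3   4   0   1
  2   1   0   3   7   7   8
  3   1   1   4  11  18  26
  4   1   2   6  17  35  61
  5   1   3   9  26   0   0
  6   0   3  12  38  38  38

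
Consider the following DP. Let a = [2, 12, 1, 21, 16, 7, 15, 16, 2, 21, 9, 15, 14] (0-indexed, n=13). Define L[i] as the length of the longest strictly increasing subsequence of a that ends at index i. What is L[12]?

4

   i    0    1    2    3    4    5    6    7    8    9   10   11   12
a[i]    2   12    1   21   16    7   15   16    2   21    9   15   14
L[i]    1    2    1    3    3    2    3    4    2    5    3    4    4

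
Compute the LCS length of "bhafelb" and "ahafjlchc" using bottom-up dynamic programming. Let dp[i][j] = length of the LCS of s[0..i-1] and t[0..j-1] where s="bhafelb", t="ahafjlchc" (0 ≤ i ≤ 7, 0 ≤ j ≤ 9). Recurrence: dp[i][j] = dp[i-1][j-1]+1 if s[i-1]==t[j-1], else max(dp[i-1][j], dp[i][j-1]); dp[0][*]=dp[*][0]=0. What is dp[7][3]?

   ''  a  h  a  f  j  l  c  h  c
''  0  0  0  0  0  0  0  0  0  0
 b  0  0  0  0  0  0  0  0  0  0
 h  0  0  1  1  1  1  1  1  1  1
 a  0  1  1  2  2  2  2  2  2  2
 f  0  1  1  2  3  3  3  3  3  3
 e  0  1  1  2  3  3  3  3  3  3
 l  0  1  1  2  3  3  4  4  4  4
 b  0  1  1  2  3  3  4  4  4  4

2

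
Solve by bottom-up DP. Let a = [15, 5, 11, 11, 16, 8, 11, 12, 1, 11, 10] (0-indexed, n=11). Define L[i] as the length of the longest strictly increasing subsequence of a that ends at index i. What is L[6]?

3

   i    0    1    2    3    4    5    6    7    8    9   10
a[i]   15    5   11   11   16    8   11   12    1   11   10
L[i]    1    1    2    2    3    2    3    4    1    3    3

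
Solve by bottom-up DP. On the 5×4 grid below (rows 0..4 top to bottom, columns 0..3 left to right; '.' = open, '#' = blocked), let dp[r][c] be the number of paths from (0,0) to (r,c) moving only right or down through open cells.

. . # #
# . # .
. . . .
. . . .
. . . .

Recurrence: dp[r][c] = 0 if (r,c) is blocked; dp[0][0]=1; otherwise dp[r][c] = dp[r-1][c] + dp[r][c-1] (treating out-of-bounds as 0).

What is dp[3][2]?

r\c   0   1   2   3
  0   1   1   0   0
  1   0   1   0   0
  2   0   1   1   1
  3   0   1   2   3
  4   0   1   3   6

2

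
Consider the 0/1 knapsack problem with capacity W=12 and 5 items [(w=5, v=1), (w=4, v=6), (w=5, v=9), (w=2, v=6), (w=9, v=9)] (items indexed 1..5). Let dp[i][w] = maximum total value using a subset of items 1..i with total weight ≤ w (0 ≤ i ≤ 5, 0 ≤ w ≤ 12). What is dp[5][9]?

15

i\w   0   1   2   3   4   5   6   7   8   9  10  11  12
  0   0   0   0   0   0   0   0   0   0   0   0   0   0
  1   0   0   0   0   0   1   1   1   1   1   1   1   1
  2   0   0   0   0   6   6   6   6   6   7   7   7   7
  3   0   0   0   0   6   9   9   9   9  15  15  15  15
  4   0   0   6   6   6   9  12  15  15  15  15  21  21
  5   0   0   6   6   6   9  12  15  15  15  15  21  21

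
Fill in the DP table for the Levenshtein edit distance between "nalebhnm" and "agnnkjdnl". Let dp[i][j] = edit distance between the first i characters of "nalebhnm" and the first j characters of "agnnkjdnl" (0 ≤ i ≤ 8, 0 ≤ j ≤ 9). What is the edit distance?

   ''  a  g  n  n  k  j  d  n  l
''  0  1  2  3  4  5  6  7  8  9
 n  1  1  2  2  3  4  5  6  7  8
 a  2  1  2  3  3  4  5  6  7  8
 l  3  2  2  3  4  4  5  6  7  7
 e  4  3  3  3  4  5  5  6  7  8
 b  5  4  4  4  4  5  6  6  7  8
 h  6  5  5  5  5  5  6  7  7  8
 n  7  6  6  5  5  6  6  7  7  8
 m  8  7  7  6  6  6  7  7  8  8

8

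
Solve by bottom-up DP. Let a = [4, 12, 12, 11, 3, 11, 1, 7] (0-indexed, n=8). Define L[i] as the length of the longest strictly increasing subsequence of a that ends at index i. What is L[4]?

   i    0    1    2    3    4    5    6    7
a[i]    4   12   12   11    3   11    1    7
L[i]    1    2    2    2    1    2    1    2

1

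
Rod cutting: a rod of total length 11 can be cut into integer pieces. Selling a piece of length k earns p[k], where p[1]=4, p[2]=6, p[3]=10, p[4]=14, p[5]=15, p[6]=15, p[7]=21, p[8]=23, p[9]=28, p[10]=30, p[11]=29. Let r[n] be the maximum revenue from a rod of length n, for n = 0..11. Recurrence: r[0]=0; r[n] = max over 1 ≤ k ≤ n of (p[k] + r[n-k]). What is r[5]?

20

   n    0    1    2    3    4    5    6    7    8    9   10   11
r[n]    0    4    8   12   16   20   24   28   32   36   40   44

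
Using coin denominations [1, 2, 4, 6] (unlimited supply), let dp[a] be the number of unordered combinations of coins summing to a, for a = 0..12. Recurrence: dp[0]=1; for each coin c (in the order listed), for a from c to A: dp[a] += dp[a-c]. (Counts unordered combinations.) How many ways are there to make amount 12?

after  coin     0     1     2     3     4     5     6     7     8     9    10    11    12
          1     1     1     1     1     1     1     1     1     1     1     1     1     1
          2     1     1     2     2     3     3     4     4     5     5     6     6     7
          4     1     1     2     2     4     4     6     6     9     9    12    12    16
          6     1     1     2     2     4     4     7     7    11    11    16    16    23

23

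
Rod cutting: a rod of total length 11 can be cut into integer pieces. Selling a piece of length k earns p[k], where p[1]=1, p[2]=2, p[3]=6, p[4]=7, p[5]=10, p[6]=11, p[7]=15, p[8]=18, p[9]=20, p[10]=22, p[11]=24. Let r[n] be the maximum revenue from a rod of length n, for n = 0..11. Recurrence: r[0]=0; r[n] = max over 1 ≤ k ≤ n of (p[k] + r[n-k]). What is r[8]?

18

   n    0    1    2    3    4    5    6    7    8    9   10   11
r[n]    0    1    2    6    7   10   12   15   18   20   22   24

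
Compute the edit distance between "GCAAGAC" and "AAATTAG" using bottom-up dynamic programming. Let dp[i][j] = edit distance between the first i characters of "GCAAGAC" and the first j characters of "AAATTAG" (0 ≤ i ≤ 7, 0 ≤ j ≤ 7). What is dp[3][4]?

   ''  A  A  A  T  T  A  G
''  0  1  2  3  4  5  6  7
 G  1  1  2  3  4  5  6  6
 C  2  2  2  3  4  5  6  7
 A  3  2  2  2  3  4  5  6
 A  4  3  2  2  3  4  4  5
 G  5  4  3  3  3  4  5  4
 A  6  5  4  3  4  4  4  5
 C  7  6  5  4  4  5  5  5

3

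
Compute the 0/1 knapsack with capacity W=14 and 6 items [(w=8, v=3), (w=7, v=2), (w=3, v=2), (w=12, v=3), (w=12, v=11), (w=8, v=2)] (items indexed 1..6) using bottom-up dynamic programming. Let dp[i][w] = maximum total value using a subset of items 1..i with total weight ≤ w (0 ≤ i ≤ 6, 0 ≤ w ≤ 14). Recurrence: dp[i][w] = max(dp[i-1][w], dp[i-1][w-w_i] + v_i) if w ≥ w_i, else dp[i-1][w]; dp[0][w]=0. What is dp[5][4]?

i\w   0   1   2   3   4   5   6   7   8   9  10  11  12  13  14
  0   0   0   0   0   0   0   0   0   0   0   0   0   0   0   0
  1   0   0   0   0   0   0   0   0   3   3   3   3   3   3   3
  2   0   0   0   0   0   0   0   2   3   3   3   3   3   3   3
  3   0   0   0   2   2   2   2   2   3   3   4   5   5   5   5
  4   0   0   0   2   2   2   2   2   3   3   4   5   5   5   5
  5   0   0   0   2   2   2   2   2   3   3   4   5  11  11  11
  6   0   0   0   2   2   2   2   2   3   3   4   5  11  11  11

2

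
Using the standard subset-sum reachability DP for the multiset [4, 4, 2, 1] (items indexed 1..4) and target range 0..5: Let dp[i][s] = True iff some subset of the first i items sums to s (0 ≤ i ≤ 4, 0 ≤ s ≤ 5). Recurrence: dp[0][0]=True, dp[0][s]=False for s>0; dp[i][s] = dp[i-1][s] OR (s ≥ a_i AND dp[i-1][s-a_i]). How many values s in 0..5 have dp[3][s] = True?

3

i\s   0   1   2   3   4   5
  0   T   F   F   F   F   F
  1   T   F   F   F   T   F
  2   T   F   F   F   T   F
  3   T   F   T   F   T   F
  4   T   T   T   T   T   T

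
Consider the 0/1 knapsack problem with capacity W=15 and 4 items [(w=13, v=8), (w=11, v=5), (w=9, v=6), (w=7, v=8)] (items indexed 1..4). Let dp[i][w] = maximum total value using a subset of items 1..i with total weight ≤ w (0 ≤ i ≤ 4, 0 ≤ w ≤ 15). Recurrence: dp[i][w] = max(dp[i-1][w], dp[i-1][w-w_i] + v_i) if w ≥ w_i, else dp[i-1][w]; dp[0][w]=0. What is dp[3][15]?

i\w   0   1   2   3   4   5   6   7   8   9  10  11  12  13  14  15
  0   0   0   0   0   0   0   0   0   0   0   0   0   0   0   0   0
  1   0   0   0   0   0   0   0   0   0   0   0   0   0   8   8   8
  2   0   0   0   0   0   0   0   0   0   0   0   5   5   8   8   8
  3   0   0   0   0   0   0   0   0   0   6   6   6   6   8   8   8
  4   0   0   0   0   0   0   0   8   8   8   8   8   8   8   8   8

8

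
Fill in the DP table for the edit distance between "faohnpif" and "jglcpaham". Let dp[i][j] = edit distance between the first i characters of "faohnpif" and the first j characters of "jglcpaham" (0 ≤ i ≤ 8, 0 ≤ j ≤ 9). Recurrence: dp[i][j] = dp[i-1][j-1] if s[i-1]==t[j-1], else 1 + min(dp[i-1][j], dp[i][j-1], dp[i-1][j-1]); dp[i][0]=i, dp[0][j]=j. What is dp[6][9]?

8

   ''  j  g  l  c  p  a  h  a  m
''  0  1  2  3  4  5  6  7  8  9
 f  1  1  2  3  4  5  6  7  8  9
 a  2  2  2  3  4  5  5  6  7  8
 o  3  3  3  3  4  5  6  6  7  8
 h  4  4  4  4  4  5  6  6  7  8
 n  5  5  5  5  5  5  6  7  7  8
 p  6  6  6  6  6  5  6  7  8  8
 i  7  7  7  7  7  6  6  7  8  9
 f  8  8  8  8  8  7  7  7  8  9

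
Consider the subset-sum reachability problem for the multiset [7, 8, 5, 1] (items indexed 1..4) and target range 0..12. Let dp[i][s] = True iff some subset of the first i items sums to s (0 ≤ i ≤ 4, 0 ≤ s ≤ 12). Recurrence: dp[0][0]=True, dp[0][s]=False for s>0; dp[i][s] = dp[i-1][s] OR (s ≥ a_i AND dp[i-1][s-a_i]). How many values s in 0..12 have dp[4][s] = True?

8

i\s   0   1   2   3   4   5   6   7   8   9  10  11  12
  0   T   F   F   F   F   F   F   F   F   F   F   F   F
  1   T   F   F   F   F   F   F   T   F   F   F   F   F
  2   T   F   F   F   F   F   F   T   T   F   F   F   F
  3   T   F   F   F   F   T   F   T   T   F   F   F   T
  4   T   T   F   F   F   T   T   T   T   T   F   F   T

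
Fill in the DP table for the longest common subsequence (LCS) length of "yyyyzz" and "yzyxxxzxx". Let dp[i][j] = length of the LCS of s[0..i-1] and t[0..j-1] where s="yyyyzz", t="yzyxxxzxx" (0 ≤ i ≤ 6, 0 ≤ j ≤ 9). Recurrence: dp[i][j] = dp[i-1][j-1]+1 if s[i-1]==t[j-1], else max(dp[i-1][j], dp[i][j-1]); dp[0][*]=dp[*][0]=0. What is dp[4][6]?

2

   ''  y  z  y  x  x  x  z  x  x
''  0  0  0  0  0  0  0  0  0  0
 y  0  1  1  1  1  1  1  1  1  1
 y  0  1  1  2  2  2  2  2  2  2
 y  0  1  1  2  2  2  2  2  2  2
 y  0  1  1  2  2  2  2  2  2  2
 z  0  1  2  2  2  2  2  3  3  3
 z  0  1  2  2  2  2  2  3  3  3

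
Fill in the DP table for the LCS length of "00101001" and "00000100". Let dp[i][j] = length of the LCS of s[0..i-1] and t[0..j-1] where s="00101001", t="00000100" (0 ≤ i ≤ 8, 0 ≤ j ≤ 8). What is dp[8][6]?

6

   ''  0  0  0  0  0  1  0  0
''  0  0  0  0  0  0  0  0  0
 0  0  1  1  1  1  1  1  1  1
 0  0  1  2  2  2  2  2  2  2
 1  0  1  2  2  2  2  3  3  3
 0  0  1  2  3  3  3  3  4  4
 1  0  1  2  3  3  3  4  4  4
 0  0  1  2  3  4  4  4  5  5
 0  0  1  2  3  4  5  5  5  6
 1  0  1  2  3  4  5  6  6  6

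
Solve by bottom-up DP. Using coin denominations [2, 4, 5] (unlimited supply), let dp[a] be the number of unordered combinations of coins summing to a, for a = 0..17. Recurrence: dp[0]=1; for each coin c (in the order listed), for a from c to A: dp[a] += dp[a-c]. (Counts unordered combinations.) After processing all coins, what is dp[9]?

after  coin     0     1     2     3     4     5     6     7     8     9    10    11    12    13    14    15    16    17
          2     1     0     1     0     1     0     1     0     1     0     1     0     1     0     1     0     1     0
          4     1     0     1     0     2     0     2     0     3     0     3     0     4     0     4     0     5     0
          5     1     0     1     0     2     1     2     1     3     2     4     2     5     3     6     4     7     5

2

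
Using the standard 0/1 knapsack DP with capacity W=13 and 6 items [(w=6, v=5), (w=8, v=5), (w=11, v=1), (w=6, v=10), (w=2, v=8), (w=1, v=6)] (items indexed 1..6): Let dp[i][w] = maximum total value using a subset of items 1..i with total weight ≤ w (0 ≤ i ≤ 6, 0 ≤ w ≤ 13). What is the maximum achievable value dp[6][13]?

24

i\w   0   1   2   3   4   5   6   7   8   9  10  11  12  13
  0   0   0   0   0   0   0   0   0   0   0   0   0   0   0
  1   0   0   0   0   0   0   5   5   5   5   5   5   5   5
  2   0   0   0   0   0   0   5   5   5   5   5   5   5   5
  3   0   0   0   0   0   0   5   5   5   5   5   5   5   5
  4   0   0   0   0   0   0  10  10  10  10  10  10  15  15
  5   0   0   8   8   8   8  10  10  18  18  18  18  18  18
  6   0   6   8  14  14  14  14  16  18  24  24  24  24  24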